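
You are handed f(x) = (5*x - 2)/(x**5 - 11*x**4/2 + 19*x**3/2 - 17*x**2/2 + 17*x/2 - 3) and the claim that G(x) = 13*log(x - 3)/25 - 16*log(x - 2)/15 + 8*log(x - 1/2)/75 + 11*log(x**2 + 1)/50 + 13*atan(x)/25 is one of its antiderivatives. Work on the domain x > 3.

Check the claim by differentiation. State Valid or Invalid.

Valid - the claim checks out under differentiation.

d/dx[G] = (10*x - 4)/(2*x**5 - 11*x**4 + 19*x**3 - 17*x**2 + 17*x - 6)
This equals f(x) exactly, so the claim holds.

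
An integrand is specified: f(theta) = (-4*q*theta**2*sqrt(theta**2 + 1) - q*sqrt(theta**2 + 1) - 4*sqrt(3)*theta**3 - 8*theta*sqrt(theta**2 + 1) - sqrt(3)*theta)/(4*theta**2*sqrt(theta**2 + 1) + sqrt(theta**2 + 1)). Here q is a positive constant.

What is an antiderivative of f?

An antiderivative is F(theta) = -q*theta - sqrt(3)*sqrt(theta**2 + 1) - log(4*theta**2 + 1).

Whatever form F(theta) takes, F'(theta) = f(theta) is non-negotiable.
Check: d/dtheta[-q*theta - sqrt(3)*sqrt(theta**2 + 1) - log(4*theta**2 + 1)] = (-4*q*theta**2*sqrt(theta**2 + 1) - q*sqrt(theta**2 + 1) - 4*sqrt(3)*theta**3 - 8*theta*sqrt(theta**2 + 1) - sqrt(3)*theta)/(4*theta**2*sqrt(theta**2 + 1) + sqrt(theta**2 + 1)) = f(theta).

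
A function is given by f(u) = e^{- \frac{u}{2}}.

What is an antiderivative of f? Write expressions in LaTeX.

Any candidate F(u) must reproduce f(u) exactly when differentiated.
Check: d/du[- 2 e^{- \frac{u}{2}}] = e^{- \frac{u}{2}} = f(u).

An antiderivative is F(u) = - 2 e^{- \frac{u}{2}}.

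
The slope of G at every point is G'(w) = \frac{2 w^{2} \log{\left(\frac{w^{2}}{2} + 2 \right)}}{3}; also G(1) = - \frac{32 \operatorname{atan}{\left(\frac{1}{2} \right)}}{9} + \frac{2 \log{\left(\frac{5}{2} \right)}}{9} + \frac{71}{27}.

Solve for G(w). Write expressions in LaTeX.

G(w) = \frac{2 w^{3} \log{\left(\frac{w^{2}}{2} + 2 \right)}}{9} - \frac{4 w^{3}}{27} + \frac{16 w}{9} - \frac{32 \operatorname{atan}{\left(\frac{w}{2} \right)}}{9} + 1

A candidate passes only if d/dw[G] lands on the given G'(w) exactly.
A general antiderivative is \frac{2 w^{3} \log{\left(\frac{w^{2}}{2} + 2 \right)}}{9} - \frac{4 w^{3}}{27} + \frac{16 w}{9} - \frac{32 \operatorname{atan}{\left(\frac{w}{2} \right)}}{9} + C.
The condition gives C = - \frac{32 \operatorname{atan}{\left(\frac{1}{2} \right)}}{9} + \frac{2 \log{\left(\frac{5}{2} \right)}}{9} + \frac{71}{27} - (- \frac{32 \operatorname{atan}{\left(\frac{1}{2} \right)}}{9} + \frac{2 \log{\left(\frac{5}{2} \right)}}{9} + \frac{44}{27}) = 1.
So G(w) = \frac{2 w^{3} \log{\left(\frac{w^{2}}{2} + 2 \right)}}{9} - \frac{4 w^{3}}{27} + \frac{16 w}{9} - \frac{32 \operatorname{atan}{\left(\frac{w}{2} \right)}}{9} + 1.
Check: d/dw[\frac{2 w^{3} \log{\left(\frac{w^{2}}{2} + 2 \right)}}{9} - \frac{4 w^{3}}{27} + \frac{16 w}{9} - \frac{32 \operatorname{atan}{\left(\frac{w}{2} \right)}}{9} + 1] = \frac{2 w^{2} \log{\left(\frac{w^{2}}{2} + 2 \right)}}{3} = G'(w).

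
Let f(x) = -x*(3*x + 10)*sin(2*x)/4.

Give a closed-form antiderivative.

An antiderivative is F(x) = 3*x**2*cos(2*x)/8 - 3*x*sin(2*x)/8 + 5*x*cos(2*x)/4 - 5*sin(2*x)/8 - 3*cos(2*x)/16.

A candidate is checked by its d/dx: the result must match f(x).
Check: d/dx[3*x**2*cos(2*x)/8 - 3*x*sin(2*x)/8 + 5*x*cos(2*x)/4 - 5*sin(2*x)/8 - 3*cos(2*x)/16] = -3*x**2*sin(2*x)/4 - 5*x*sin(2*x)/2, which equals f(x).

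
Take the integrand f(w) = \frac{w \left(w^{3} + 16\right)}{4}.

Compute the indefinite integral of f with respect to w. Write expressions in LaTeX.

For F(w) to be correct the identity F'(w) - f(w) = 0 must hold.
Check: d/dw[\frac{w^{5}}{20} + 2 w^{2}] = \frac{w^{4}}{4} + 4 w, which equals f(w).

F(w) = \frac{w^{5}}{20} + 2 w^{2} + C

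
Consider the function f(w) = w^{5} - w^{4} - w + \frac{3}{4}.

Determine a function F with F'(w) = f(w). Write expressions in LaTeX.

The integrand splits into summands that can be handled one at a time.
Check: d/dw[\frac{w^{6}}{6} - \frac{w^{5}}{5} - \frac{w^{2}}{2} + \frac{3 w}{4}] = w^{5} - w^{4} - w + \frac{3}{4} = f(w).

An antiderivative is F(w) = \frac{w^{6}}{6} - \frac{w^{5}}{5} - \frac{w^{2}}{2} + \frac{3 w}{4}.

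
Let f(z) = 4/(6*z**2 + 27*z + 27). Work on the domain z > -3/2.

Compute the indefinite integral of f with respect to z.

The denominator factors as 3*(z + 3)*(2*z + 3); partial fractions split f into directly integrable pieces: 8/(9*(2*z + 3)) - 4/(9*(z + 3)).
Check: d/dz[4*log(z + 3/2)/9 - 4*log(z + 3)/9] = 4/(6*z**2 + 27*z + 27) = f(z).

F(z) = 4*log(z + 3/2)/9 - 4*log(z + 3)/9 + C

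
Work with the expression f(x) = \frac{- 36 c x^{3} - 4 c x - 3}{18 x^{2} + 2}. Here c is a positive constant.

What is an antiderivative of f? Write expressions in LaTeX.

A candidate is checked by its d/dx: the result must match f(x).
Check: d/dx[- \frac{2 c x^{2} + \operatorname{atan}{\left(3 x \right)}}{2}] = \frac{- 36 c x^{3} - 4 c x - 3}{18 x^{2} + 2} = f(x).

An antiderivative is F(x) = - \frac{2 c x^{2} + \operatorname{atan}{\left(3 x \right)}}{2}.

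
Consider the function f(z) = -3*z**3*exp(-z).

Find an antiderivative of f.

Recognize the product-rule pattern: f = u'v + uv' with u = 3*z**3 + 9*z**2 + 18*z + 18, v = exp(-z), so integration by parts undoes it.
Check: d/dz[(3*z**3 + 9*z**2 + 18*z + 18)*exp(-z)] = -3*z**3*exp(-z) = f(z).

An antiderivative is F(z) = (3*z**3 + 9*z**2 + 18*z + 18)*exp(-z).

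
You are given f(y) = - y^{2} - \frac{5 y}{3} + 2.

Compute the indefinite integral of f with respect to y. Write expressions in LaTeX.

The integrand splits into summands that can be handled one at a time.
Check: d/dy[\frac{y \left(- 2 y^{2} - 5 y + 12\right)}{6}] = - y^{2} - \frac{5 y}{3} + 2 = f(y).

F(y) = \frac{y \left(- 2 y^{2} - 5 y + 12\right)}{6} + C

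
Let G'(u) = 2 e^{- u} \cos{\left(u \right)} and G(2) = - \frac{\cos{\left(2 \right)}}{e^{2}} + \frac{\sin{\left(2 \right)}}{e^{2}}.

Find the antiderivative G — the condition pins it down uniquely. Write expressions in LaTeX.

G(u) = e^{- u} \sin{\left(u \right)} - e^{- u} \cos{\left(u \right)}

Any candidate G(u) must reproduce the stated G'(u) exactly.
A general antiderivative is e^{- u} \sin{\left(u \right)} - e^{- u} \cos{\left(u \right)} + C.
The condition gives C = - \frac{\cos{\left(2 \right)}}{e^{2}} + \frac{\sin{\left(2 \right)}}{e^{2}} - (- \frac{\cos{\left(2 \right)}}{e^{2}} + \frac{\sin{\left(2 \right)}}{e^{2}}) = 0.
So G(u) = e^{- u} \sin{\left(u \right)} - e^{- u} \cos{\left(u \right)}.
Check: d/du[e^{- u} \sin{\left(u \right)} - e^{- u} \cos{\left(u \right)}] = 2 e^{- u} \cos{\left(u \right)} = G'(u).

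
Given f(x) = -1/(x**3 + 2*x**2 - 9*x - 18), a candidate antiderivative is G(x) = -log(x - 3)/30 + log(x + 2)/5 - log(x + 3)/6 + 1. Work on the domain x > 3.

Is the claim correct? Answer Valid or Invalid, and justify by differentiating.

d/dx[G] = -1/(x**3 + 2*x**2 - 9*x - 18)
This equals f(x) exactly, so the claim holds.

Valid. The derivative of G reproduces f.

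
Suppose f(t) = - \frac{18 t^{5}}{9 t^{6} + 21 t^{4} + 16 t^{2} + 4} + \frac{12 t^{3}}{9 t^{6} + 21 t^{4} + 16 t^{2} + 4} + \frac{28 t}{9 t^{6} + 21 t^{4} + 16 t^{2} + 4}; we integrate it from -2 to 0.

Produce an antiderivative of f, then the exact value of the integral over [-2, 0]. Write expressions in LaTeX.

Antiderivative: F(t) = \frac{- \left(3 t^{2} + 2\right) \log{\left(t^{2} + 1 \right)} - 6}{3 t^{2} + 2}; value = - \frac{18}{7} + \log{\left(5 \right)}

The integrand splits into summands that can be handled one at a time.
F(t) = \frac{- \left(3 t^{2} + 2\right) \log{\left(t^{2} + 1 \right)} - 6}{3 t^{2} + 2} is an antiderivative of f.
Check: d/dt[\frac{- \left(3 t^{2} + 2\right) \log{\left(t^{2} + 1 \right)} - 6}{3 t^{2} + 2}] = \frac{- 18 t^{5} + 12 t^{3} + 28 t}{9 t^{6} + 21 t^{4} + 16 t^{2} + 4}, which equals f(t).
F(0) = -3; F(-2) = - \log{\left(5 \right)} - \frac{3}{7}.
Integral = F(0) - F(-2) = - \frac{18}{7} + \log{\left(5 \right)}.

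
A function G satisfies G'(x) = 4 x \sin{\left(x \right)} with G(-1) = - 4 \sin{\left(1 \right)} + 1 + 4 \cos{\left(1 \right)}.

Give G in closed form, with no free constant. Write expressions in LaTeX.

G(x) = - 4 x \cos{\left(x \right)} + 4 \sin{\left(x \right)} + 1

A first test for any G(x): its x-derivative must equal the given G'(x).
A general antiderivative is - 4 x \cos{\left(x \right)} + 4 \sin{\left(x \right)} + C.
The condition gives C = - 4 \sin{\left(1 \right)} + 1 + 4 \cos{\left(1 \right)} - (- 4 \sin{\left(1 \right)} + 4 \cos{\left(1 \right)}) = 1.
So G(x) = - 4 x \cos{\left(x \right)} + 4 \sin{\left(x \right)} + 1.
Check: d/dx[- 4 x \cos{\left(x \right)} + 4 \sin{\left(x \right)} + 1] = 4 x \sin{\left(x \right)} = G'(x).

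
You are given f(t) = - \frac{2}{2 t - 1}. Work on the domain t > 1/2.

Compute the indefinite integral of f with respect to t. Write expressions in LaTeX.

F(t) = - \log{\left(t - \frac{1}{2} \right)} + C

For F(t) to be correct the identity F'(t) - f(t) = 0 must hold.
Check: d/dt[- \log{\left(t - \frac{1}{2} \right)}] = - \frac{2}{2 t - 1} = f(t).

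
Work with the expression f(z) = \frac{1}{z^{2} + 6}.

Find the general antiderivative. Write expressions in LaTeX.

A candidate is checked by its d/dz: the result must match f(z).
Check: d/dz[\frac{\sqrt{6} \operatorname{atan}{\left(\frac{\sqrt{6} z}{6} \right)}}{6}] = \frac{1}{z^{2} + 6} = f(z).

F(z) = \frac{\sqrt{6} \operatorname{atan}{\left(\frac{\sqrt{6} z}{6} \right)}}{6} + C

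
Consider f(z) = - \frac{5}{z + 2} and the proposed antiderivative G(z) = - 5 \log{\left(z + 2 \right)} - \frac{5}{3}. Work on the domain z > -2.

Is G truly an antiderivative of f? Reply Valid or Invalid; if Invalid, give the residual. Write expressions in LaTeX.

Valid - the claim checks out under differentiation.

d/dz[G] = - \frac{5}{z + 2}
This equals f(z) exactly, so the claim holds.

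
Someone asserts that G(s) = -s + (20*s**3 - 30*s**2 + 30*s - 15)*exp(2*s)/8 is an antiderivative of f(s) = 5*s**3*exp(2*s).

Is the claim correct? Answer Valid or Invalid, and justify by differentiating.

d/ds[G] = 5*s**3*exp(2*s) - 1
d/ds[G] - f(s) = -1 != 0.

Invalid: d/ds[G] - f = -1, which is not 0.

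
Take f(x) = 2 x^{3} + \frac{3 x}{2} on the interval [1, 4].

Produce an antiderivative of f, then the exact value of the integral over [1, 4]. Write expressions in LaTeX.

The substitution u = x^{2} + \frac{3}{4} works: f is exactly (dF/du)*(du/dx) for that inner function.
F(x) = \frac{\left(x^{2} + \frac{3}{4}\right)^{2}}{2} is an antiderivative of f.
Check: d/dx[\frac{\left(x^{2} + \frac{3}{4}\right)^{2}}{2}] = 2 x^{3} + \frac{3 x}{2} = f(x).
F(4) = \frac{4489}{32}; F(1) = \frac{49}{32}.
Integral = F(4) - F(1) = \frac{555}{4}.

Antiderivative: F(x) = \frac{\left(x^{2} + \frac{3}{4}\right)^{2}}{2}; value = \frac{555}{4}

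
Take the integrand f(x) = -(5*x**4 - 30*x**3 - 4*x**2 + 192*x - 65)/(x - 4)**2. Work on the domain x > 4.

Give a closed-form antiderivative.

Check any antiderivative F(x) by computing F'(x) and comparing it with f(x).
Check: d/dx[-5*x**3/3 - 5*x**2 + 4*x - 1/(x - 4)] = (-5*x**4 + 30*x**3 + 4*x**2 - 192*x + 65)/(x**2 - 8*x + 16), which equals f(x).

An antiderivative is F(x) = -5*x**3/3 - 5*x**2 + 4*x - 1/(x - 4).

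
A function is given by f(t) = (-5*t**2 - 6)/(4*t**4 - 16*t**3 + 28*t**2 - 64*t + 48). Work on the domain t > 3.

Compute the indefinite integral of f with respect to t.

F(t) = -51*log(t - 3)/104 + 11*log(t - 1)/40 + 7*log(t**2 + 4)/65 - 7*atan(t/2)/260 + C

Factor the denominator (4*(t - 3)*(t - 1)*(t**2 + 4)) and decompose: f = 7*(4*t - 1)/(130*(t**2 + 4)) + 11/(40*(t - 1)) - 51/(104*(t - 3)); each piece integrates to a log, atan, or power term.
Check: d/dt[-51*log(t - 3)/104 + 11*log(t - 1)/40 + 7*log(t**2 + 4)/65 - 7*atan(t/2)/260] = (-5*t**2 - 6)/(4*t**4 - 16*t**3 + 28*t**2 - 64*t + 48) = f(t).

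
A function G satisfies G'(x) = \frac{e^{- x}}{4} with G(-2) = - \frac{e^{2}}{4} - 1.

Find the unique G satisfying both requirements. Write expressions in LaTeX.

G(x) = -1 - \frac{e^{- x}}{4}

Check a candidate G(x) by differentiating: d/dx[G] must match the given G'(x).
A general antiderivative is - \frac{e^{- x}}{4} + C.
The condition gives C = - \frac{e^{2}}{4} - 1 - (- \frac{e^{2}}{4}) = -1.
So G(x) = -1 - \frac{e^{- x}}{4}.
Check: d/dx[-1 - \frac{e^{- x}}{4}] = \frac{e^{- x}}{4} = G'(x).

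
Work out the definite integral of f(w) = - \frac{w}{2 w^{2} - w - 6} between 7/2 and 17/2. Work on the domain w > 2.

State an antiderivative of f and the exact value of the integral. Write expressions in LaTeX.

Antiderivative: F(w) = - \frac{2 \log{\left(w - 2 \right)}}{7} - \frac{3 \log{\left(w + \frac{3}{2} \right)}}{14}; value = - \frac{2 \log{\left(\frac{13}{2} \right)}}{7} - \frac{3 \log{\left(10 \right)}}{14} + \frac{2 \log{\left(\frac{3}{2} \right)}}{7} + \frac{3 \log{\left(5 \right)}}{14}

Factor the denominator (\left(w - 2\right) \left(2 w + 3\right)) and decompose: f = - \frac{3}{7 \left(2 w + 3\right)} - \frac{2}{7 \left(w - 2\right)}; each piece integrates to a log, atan, or power term.
F(w) = - \frac{2 \log{\left(w - 2 \right)}}{7} - \frac{3 \log{\left(w + \frac{3}{2} \right)}}{14} is an antiderivative of f.
Check: d/dw[- \frac{2 \log{\left(w - 2 \right)}}{7} - \frac{3 \log{\left(w + \frac{3}{2} \right)}}{14}] = - \frac{w}{2 w^{2} - w - 6} = f(w).
F(17/2) = - \frac{2 \log{\left(\frac{13}{2} \right)}}{7} - \frac{3 \log{\left(10 \right)}}{14}; F(7/2) = - \frac{3 \log{\left(5 \right)}}{14} - \frac{2 \log{\left(\frac{3}{2} \right)}}{7}.
Integral = F(17/2) - F(7/2) = - \frac{2 \log{\left(\frac{13}{2} \right)}}{7} - \frac{3 \log{\left(10 \right)}}{14} + \frac{2 \log{\left(\frac{3}{2} \right)}}{7} + \frac{3 \log{\left(5 \right)}}{14}.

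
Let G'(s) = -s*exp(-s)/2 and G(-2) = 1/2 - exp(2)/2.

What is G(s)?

G(s) = (s + exp(s) + 1)*exp(-s)/2

Recognize the product-rule pattern: G'(s) = u'v + uv' with u = s/2 + 1/2, v = exp(-s), so integration by parts undoes it.
A general antiderivative is (s + 1)*exp(-s)/2 + C.
The condition gives C = 1/2 - exp(2)/2 - (-exp(2)/2) = 1/2.
So G(s) = (s + exp(s) + 1)*exp(-s)/2.
Check: d/ds[(s + exp(s) + 1)*exp(-s)/2] = -s*exp(-s)/2 = G'(s).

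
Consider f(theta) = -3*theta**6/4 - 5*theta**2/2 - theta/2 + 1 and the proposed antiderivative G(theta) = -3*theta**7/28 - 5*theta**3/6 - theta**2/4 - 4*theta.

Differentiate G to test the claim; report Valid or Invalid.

Invalid: d/dtheta[G] - f = -5, which is not 0.

d/dtheta[G] = -3*theta**6/4 - 5*theta**2/2 - theta/2 - 4
d/dtheta[G] - f(theta) = -5 != 0.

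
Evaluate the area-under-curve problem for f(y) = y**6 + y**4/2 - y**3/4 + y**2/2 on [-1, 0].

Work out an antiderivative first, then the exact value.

Integrate term by term and add the pieces.
F(y) = y**3*(240*y**4 + 168*y**2 - 105*y + 280)/1680 is an antiderivative of f.
Check: d/dy[y**3*(240*y**4 + 168*y**2 - 105*y + 280)/1680] = y**6 + y**4/2 - y**3/4 + y**2/2 = f(y).
F(0) = 0; F(-1) = -793/1680.
Integral = F(0) - F(-1) = 793/1680.

Antiderivative: F(y) = y**3*(240*y**4 + 168*y**2 - 105*y + 280)/1680; value = 793/1680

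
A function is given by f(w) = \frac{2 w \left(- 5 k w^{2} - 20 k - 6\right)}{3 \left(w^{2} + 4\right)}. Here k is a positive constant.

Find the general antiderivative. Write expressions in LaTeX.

F(w) = - \frac{5 k w^{2}}{3} - 2 \log{\left(\frac{w^{2}}{2} + 2 \right)} + C

A first test for any F(w): its w-derivative must equal f(w) identically.
Check: d/dw[- \frac{5 k w^{2}}{3} - 2 \log{\left(\frac{w^{2}}{2} + 2 \right)}] = \frac{- 10 k w^{3} - 40 k w - 12 w}{3 w^{2} + 12}, which equals f(w).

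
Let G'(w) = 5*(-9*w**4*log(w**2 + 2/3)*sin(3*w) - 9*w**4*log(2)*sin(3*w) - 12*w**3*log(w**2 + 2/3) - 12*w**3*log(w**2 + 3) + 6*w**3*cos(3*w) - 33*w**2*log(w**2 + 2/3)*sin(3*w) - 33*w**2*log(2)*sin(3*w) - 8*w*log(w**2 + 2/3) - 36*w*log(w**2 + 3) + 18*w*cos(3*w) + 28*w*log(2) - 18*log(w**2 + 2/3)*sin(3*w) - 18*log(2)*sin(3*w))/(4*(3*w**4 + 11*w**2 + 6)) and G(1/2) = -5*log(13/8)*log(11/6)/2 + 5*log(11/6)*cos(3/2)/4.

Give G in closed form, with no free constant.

G'(w) has the shape u'v + uv' for u = -5*log(w**2/2 + 3/2)/2 + 5*cos(3*w)/4 and v = log(2*w**2 + 4/3) — it is the derivative of the product u*v.
A general antiderivative is -(5*log(w**2/2 + 3/2)/2 - 5*cos(3*w)/4)*log(2*w**2 + 4/3) + C.
The condition gives C = -5*log(13/8)*log(11/6)/2 + 5*log(11/6)*cos(3/2)/4 - (-5*log(13/8)*log(11/6)/2 + 5*log(11/6)*cos(3/2)/4) = 0.
So G(w) = 5*(-2*log(w**2/2 + 3/2) + cos(3*w))*log(2*w**2 + 4/3)/4.
Check: d/dw[5*(-2*log(w**2/2 + 3/2) + cos(3*w))*log(2*w**2 + 4/3)/4] = (-45*w**4*log(w**2 + 2/3)*sin(3*w) - 45*w**4*log(2)*sin(3*w) - 60*w**3*log(w**2 + 2/3) - 60*w**3*log(w**2 + 3) + 30*w**3*cos(3*w) - 165*w**2*log(w**2 + 2/3)*sin(3*w) - 165*w**2*log(2)*sin(3*w) - 40*w*log(w**2 + 2/3) - 180*w*log(w**2 + 3) + 90*w*cos(3*w) + 140*w*log(2) - 90*log(w**2 + 2/3)*sin(3*w) - 90*log(2)*sin(3*w))/(12*w**4 + 44*w**2 + 24), which equals G'(w).

G(w) = 5*(-2*log(w**2/2 + 3/2) + cos(3*w))*log(2*w**2 + 4/3)/4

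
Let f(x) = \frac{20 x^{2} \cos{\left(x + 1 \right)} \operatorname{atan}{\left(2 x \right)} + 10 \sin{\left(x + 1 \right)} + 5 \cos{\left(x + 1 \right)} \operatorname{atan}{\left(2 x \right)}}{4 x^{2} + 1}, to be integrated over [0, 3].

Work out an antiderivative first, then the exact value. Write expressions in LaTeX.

Antiderivative: F(x) = 5 \sin{\left(x + 1 \right)} \operatorname{atan}{\left(2 x \right)}; value = 5 \sin{\left(4 \right)} \operatorname{atan}{\left(6 \right)}

f has the shape u'v + uv' for u = 5 \operatorname{atan}{\left(2 x \right)} and v = \sin{\left(x + 1 \right)} — it is the derivative of the product u*v.
F(x) = 5 \sin{\left(x + 1 \right)} \operatorname{atan}{\left(2 x \right)} is an antiderivative of f.
Check: d/dx[5 \sin{\left(x + 1 \right)} \operatorname{atan}{\left(2 x \right)}] = \frac{20 x^{2} \cos{\left(x + 1 \right)} \operatorname{atan}{\left(2 x \right)} + 10 \sin{\left(x + 1 \right)} + 5 \cos{\left(x + 1 \right)} \operatorname{atan}{\left(2 x \right)}}{4 x^{2} + 1} = f(x).
F(3) = 5 \sin{\left(4 \right)} \operatorname{atan}{\left(6 \right)}; F(0) = 0.
Integral = F(3) - F(0) = 5 \sin{\left(4 \right)} \operatorname{atan}{\left(6 \right)}.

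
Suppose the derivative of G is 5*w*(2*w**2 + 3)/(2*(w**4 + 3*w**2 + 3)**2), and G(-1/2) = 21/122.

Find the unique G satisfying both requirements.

G(w) = (2*w**4 + 6*w**2 + 1)/(4*w**4 + 12*w**2 + 12)

The substitution u = w**4 + 3*w**2 + 3 works: G'(w) is exactly (dG/du)*(du/dw) for that inner function.
A general antiderivative is -5/(4*(w**4 + 3*w**2 + 3)) + C.
The condition gives C = 21/122 - (-20/61) = 1/2.
So G(w) = (2*w**4 + 6*w**2 + 1)/(4*w**4 + 12*w**2 + 12).
Check: d/dw[(2*w**4 + 6*w**2 + 1)/(4*w**4 + 12*w**2 + 12)] = (10*w**3 + 15*w)/(2*w**8 + 12*w**6 + 30*w**4 + 36*w**2 + 18), which equals G'(w).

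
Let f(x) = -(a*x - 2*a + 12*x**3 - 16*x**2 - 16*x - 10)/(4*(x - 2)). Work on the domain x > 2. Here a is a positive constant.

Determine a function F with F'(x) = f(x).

Any candidate F(x) must reproduce f(x) exactly when differentiated.
Check: d/dx[-a*x/4 - x**3 - x**2 + 5*log(x - 2)/2] = (-a*x + 2*a - 12*x**3 + 16*x**2 + 16*x + 10)/(4*x - 8), which equals f(x).

An antiderivative is F(x) = -a*x/4 - x**3 - x**2 + 5*log(x - 2)/2.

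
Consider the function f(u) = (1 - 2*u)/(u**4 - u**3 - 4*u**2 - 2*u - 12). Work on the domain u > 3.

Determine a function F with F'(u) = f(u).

An antiderivative is F(u) = -log(u - 3)/11 - log(u + 2)/6 + 17*log(u**2 + 2)/132 - sqrt(2)*atan(sqrt(2)*u/2)/33.

Factor the denominator ((u - 3)*(u + 2)*(u**2 + 2)) and decompose: f = (17*u - 4)/(66*(u**2 + 2)) - 1/(6*(u + 2)) - 1/(11*(u - 3)); each piece integrates to a log, atan, or power term.
Check: d/du[-log(u - 3)/11 - log(u + 2)/6 + 17*log(u**2 + 2)/132 - sqrt(2)*atan(sqrt(2)*u/2)/33] = (1 - 2*u)/(u**4 - u**3 - 4*u**2 - 2*u - 12) = f(u).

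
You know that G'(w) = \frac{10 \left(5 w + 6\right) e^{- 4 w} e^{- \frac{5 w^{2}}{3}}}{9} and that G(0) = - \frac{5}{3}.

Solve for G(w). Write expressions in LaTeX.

G'(w) matches the chain-rule pattern g'(h)*h' with inner function h(w) = - \frac{5 w^{2}}{3} - 4 w; substituting u = h(w) collapses the integral.
A general antiderivative is - \frac{5 e^{- \frac{5 w^{2}}{3} - 4 w}}{3} + C.
The condition gives C = - \frac{5}{3} - (- \frac{5}{3}) = 0.
So G(w) = - \frac{5 e^{- 4 w} e^{- \frac{5 w^{2}}{3}}}{3}.
Check: d/dw[- \frac{5 e^{- 4 w} e^{- \frac{5 w^{2}}{3}}}{3}] = \frac{\left(50 w + 60\right) e^{- 4 w} e^{- \frac{5 w^{2}}{3}}}{9}, which equals G'(w).

G(w) = - \frac{5 e^{- 4 w} e^{- \frac{5 w^{2}}{3}}}{3}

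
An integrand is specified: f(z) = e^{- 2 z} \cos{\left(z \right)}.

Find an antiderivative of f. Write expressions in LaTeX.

A first test for any F(z): its z-derivative must equal f(z) identically.
Check: d/dz[\frac{e^{- 2 z} \sin{\left(z \right)}}{5} - \frac{2 e^{- 2 z} \cos{\left(z \right)}}{5}] = e^{- 2 z} \cos{\left(z \right)} = f(z).

An antiderivative is F(z) = \frac{e^{- 2 z} \sin{\left(z \right)}}{5} - \frac{2 e^{- 2 z} \cos{\left(z \right)}}{5}.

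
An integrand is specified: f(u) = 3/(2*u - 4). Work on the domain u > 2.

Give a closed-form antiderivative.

Recover f(u) by differentiating a candidate F(u); any mismatch rules it out.
Check: d/du[3*log(u - 2)/2] = 3/(2*u - 4) = f(u).

An antiderivative is F(u) = 3*log(u - 2)/2.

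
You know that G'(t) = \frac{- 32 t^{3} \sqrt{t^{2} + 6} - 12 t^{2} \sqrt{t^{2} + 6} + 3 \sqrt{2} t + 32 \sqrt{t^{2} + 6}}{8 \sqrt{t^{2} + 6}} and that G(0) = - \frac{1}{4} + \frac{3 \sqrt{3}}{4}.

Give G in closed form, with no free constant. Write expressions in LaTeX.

G(t) = \frac{- 8 t^{4} - 4 t^{3} + 32 t + 3 \sqrt{2} \sqrt{t^{2} + 6} - 2}{8}

Any candidate G(t) must reproduce the stated G'(t) exactly.
A general antiderivative is - t^{4} - \frac{t^{3}}{2} + 4 t + \frac{3 \sqrt{\frac{t^{2}}{2} + 3}}{4} - \frac{5}{4} + C.
The condition gives C = - \frac{1}{4} + \frac{3 \sqrt{3}}{4} - (- \frac{5}{4} + \frac{3 \sqrt{3}}{4}) = 1.
So G(t) = \frac{- 8 t^{4} - 4 t^{3} + 32 t + 3 \sqrt{2} \sqrt{t^{2} + 6} - 2}{8}.
Check: d/dt[\frac{- 8 t^{4} - 4 t^{3} + 32 t + 3 \sqrt{2} \sqrt{t^{2} + 6} - 2}{8}] = \frac{- 32 t^{3} \sqrt{t^{2} + 6} - 12 t^{2} \sqrt{t^{2} + 6} + 3 \sqrt{2} t + 32 \sqrt{t^{2} + 6}}{8 \sqrt{t^{2} + 6}} = G'(t).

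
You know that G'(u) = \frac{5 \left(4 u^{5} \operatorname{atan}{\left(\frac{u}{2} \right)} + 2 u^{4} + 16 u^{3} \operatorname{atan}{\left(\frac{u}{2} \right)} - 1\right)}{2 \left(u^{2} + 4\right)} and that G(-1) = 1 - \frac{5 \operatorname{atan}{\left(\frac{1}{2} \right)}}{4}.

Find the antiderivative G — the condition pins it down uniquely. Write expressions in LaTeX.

G(u) = \frac{5 u^{4} \operatorname{atan}{\left(\frac{u}{2} \right)}}{2} - \frac{5 \operatorname{atan}{\left(\frac{u}{2} \right)}}{4} + 1

G'(u) has the shape v'r + vr' for v = \frac{5 u^{4}}{2} - \frac{5}{4} and r = \operatorname{atan}{\left(\frac{u}{2} \right)} — it is the derivative of the product v*r.
A general antiderivative is - \left(\frac{5}{4} - \frac{5 u^{4}}{2}\right) \operatorname{atan}{\left(\frac{u}{2} \right)} + C.
The condition gives C = 1 - \frac{5 \operatorname{atan}{\left(\frac{1}{2} \right)}}{4} - (- \frac{5 \operatorname{atan}{\left(\frac{1}{2} \right)}}{4}) = 1.
So G(u) = \frac{5 u^{4} \operatorname{atan}{\left(\frac{u}{2} \right)}}{2} - \frac{5 \operatorname{atan}{\left(\frac{u}{2} \right)}}{4} + 1.
Check: d/du[\frac{5 u^{4} \operatorname{atan}{\left(\frac{u}{2} \right)}}{2} - \frac{5 \operatorname{atan}{\left(\frac{u}{2} \right)}}{4} + 1] = \frac{20 u^{5} \operatorname{atan}{\left(\frac{u}{2} \right)} + 10 u^{4} + 80 u^{3} \operatorname{atan}{\left(\frac{u}{2} \right)} - 5}{2 u^{2} + 8}, which equals G'(u).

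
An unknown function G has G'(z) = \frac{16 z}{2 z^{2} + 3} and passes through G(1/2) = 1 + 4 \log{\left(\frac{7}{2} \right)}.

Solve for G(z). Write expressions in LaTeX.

G'(z) matches the chain-rule pattern g'(h)*h' with inner function h(z) = 2 z^{2} + 3; substituting u = h(z) collapses the integral.
A general antiderivative is 4 \log{\left(2 z^{2} + 3 \right)} + C.
The condition gives C = 1 + 4 \log{\left(\frac{7}{2} \right)} - (4 \log{\left(\frac{7}{2} \right)}) = 1.
So G(z) = 4 \log{\left(2 z^{2} + 3 \right)} + 1.
Check: d/dz[4 \log{\left(2 z^{2} + 3 \right)} + 1] = \frac{16 z}{2 z^{2} + 3} = G'(z).

G(z) = 4 \log{\left(2 z^{2} + 3 \right)} + 1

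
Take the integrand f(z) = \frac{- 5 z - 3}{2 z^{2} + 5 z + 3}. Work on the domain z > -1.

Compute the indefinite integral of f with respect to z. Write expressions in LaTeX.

F(z) = \frac{4 \log{\left(z + 1 \right)} - 9 \log{\left(z + \frac{3}{2} \right)}}{2} + C

The denominator factors as \left(z + 1\right) \left(2 z + 3\right); partial fractions split f into directly integrable pieces: - \frac{9}{2 z + 3} + \frac{2}{z + 1}.
Check: d/dz[\frac{4 \log{\left(z + 1 \right)} - 9 \log{\left(z + \frac{3}{2} \right)}}{2}] = \frac{- 5 z - 3}{2 z^{2} + 5 z + 3} = f(z).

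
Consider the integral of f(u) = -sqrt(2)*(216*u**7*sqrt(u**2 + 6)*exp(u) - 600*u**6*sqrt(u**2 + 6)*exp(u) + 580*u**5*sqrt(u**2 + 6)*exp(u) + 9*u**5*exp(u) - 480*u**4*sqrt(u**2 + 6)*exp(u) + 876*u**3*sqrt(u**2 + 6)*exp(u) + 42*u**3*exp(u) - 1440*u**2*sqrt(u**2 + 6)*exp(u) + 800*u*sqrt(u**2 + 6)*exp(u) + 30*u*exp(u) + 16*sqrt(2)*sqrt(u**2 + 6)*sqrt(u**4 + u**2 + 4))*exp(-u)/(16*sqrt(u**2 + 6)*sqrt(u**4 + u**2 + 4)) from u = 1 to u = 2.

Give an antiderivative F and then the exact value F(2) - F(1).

Antiderivative: F(u) = (-sqrt(2)*(4*u**2*(5 - 3*u)**2 + 3*sqrt(u**2 + 6))*sqrt(u**4 + u**2 + 4)*exp(u) + 32)*exp(-u)/16; value = -3*sqrt(30)/4 - 2*sqrt(3) - 2*exp(-1) + 2*exp(-2) + 3*sqrt(21)/8

A candidate is checked by its d/du: the result must match f(u).
F(u) = (-sqrt(2)*(4*u**2*(5 - 3*u)**2 + 3*sqrt(u**2 + 6))*sqrt(u**4 + u**2 + 4)*exp(u) + 32)*exp(-u)/16 is an antiderivative of f.
Check: d/du[(-sqrt(2)*(4*u**2*(5 - 3*u)**2 + 3*sqrt(u**2 + 6))*sqrt(u**4 + u**2 + 4)*exp(u) + 32)*exp(-u)/16] = (-216*sqrt(2)*u**7*sqrt(u**2 + 6)*exp(u) + 600*sqrt(2)*u**6*sqrt(u**2 + 6)*exp(u) - 580*sqrt(2)*u**5*sqrt(u**2 + 6)*exp(u) - 9*sqrt(2)*u**5*exp(u) + 480*sqrt(2)*u**4*sqrt(u**2 + 6)*exp(u) - 876*sqrt(2)*u**3*sqrt(u**2 + 6)*exp(u) - 42*sqrt(2)*u**3*exp(u) + 1440*sqrt(2)*u**2*sqrt(u**2 + 6)*exp(u) - 800*sqrt(2)*u*sqrt(u**2 + 6)*exp(u) - 30*sqrt(2)*u*exp(u) - 32*sqrt(u**2 + 6)*sqrt(u**4 + u**2 + 4))*exp(-u)/(16*sqrt(u**2 + 6)*sqrt(u**4 + u**2 + 4)), which equals f(u).
F(2) = -4*sqrt(3) - 3*sqrt(30)/4 + 2*exp(-2); F(1) = -2*sqrt(3) - 3*sqrt(21)/8 + 2*exp(-1).
Integral = F(2) - F(1) = -3*sqrt(30)/4 - 2*sqrt(3) - 2*exp(-1) + 2*exp(-2) + 3*sqrt(21)/8.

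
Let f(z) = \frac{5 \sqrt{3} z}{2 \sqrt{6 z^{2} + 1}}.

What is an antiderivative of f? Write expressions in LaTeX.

f matches the chain-rule pattern g'(h)*h' with inner function h(z) = 2 z^{2} + \frac{1}{3}; substituting u = h(z) collapses the integral.
Check: d/dz[\frac{5 \sqrt{2 z^{2} + \frac{1}{3}}}{4}] = \frac{5 \sqrt{3} z}{2 \sqrt{6 z^{2} + 1}} = f(z).

An antiderivative is F(z) = \frac{5 \sqrt{2 z^{2} + \frac{1}{3}}}{4}.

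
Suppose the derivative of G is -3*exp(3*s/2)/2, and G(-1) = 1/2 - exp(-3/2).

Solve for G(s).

G(s) = 1/2 - exp(3*s/2)

Since d/ds undoes antidifferentiation here, G(s) must give back the stated G'(s).
A general antiderivative is -exp(3*s/2) + C.
The condition gives C = 1/2 - exp(-3/2) - (-exp(-3/2)) = 1/2.
So G(s) = 1/2 - exp(3*s/2).
Check: d/ds[1/2 - exp(3*s/2)] = -3*exp(3*s/2)/2 = G'(s).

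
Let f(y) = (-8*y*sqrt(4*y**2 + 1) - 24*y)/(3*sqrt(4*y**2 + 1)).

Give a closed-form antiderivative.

An antiderivative is F(y) = -4*y**2/3 - 2*sqrt(4*y**2 + 1).

A candidate is checked by its d/dy: the result must match f(y).
Check: d/dy[-4*y**2/3 - 2*sqrt(4*y**2 + 1)] = (-8*y*sqrt(4*y**2 + 1) - 24*y)/(3*sqrt(4*y**2 + 1)) = f(y).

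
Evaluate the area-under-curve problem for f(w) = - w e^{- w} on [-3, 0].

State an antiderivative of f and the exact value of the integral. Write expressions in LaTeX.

Recognize the product-rule pattern: f = u'v + uv' with u = w + 1, v = e^{- w}, so integration by parts undoes it.
F(w) = \left(w + 1\right) e^{- w} is an antiderivative of f.
Check: d/dw[\left(w + 1\right) e^{- w}] = - w e^{- w} = f(w).
F(0) = 1; F(-3) = - 2 e^{3}.
Integral = F(0) - F(-3) = 1 + 2 e^{3}.

Antiderivative: F(w) = \left(w + 1\right) e^{- w}; value = 1 + 2 e^{3}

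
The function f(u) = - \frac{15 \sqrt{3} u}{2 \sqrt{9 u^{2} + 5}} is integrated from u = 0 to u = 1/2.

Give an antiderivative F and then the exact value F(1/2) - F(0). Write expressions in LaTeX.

Antiderivative: F(u) = - \frac{5 \sqrt{3} \sqrt{9 u^{2} + 5}}{6}; value = - \frac{5 \sqrt{87}}{12} + \frac{5 \sqrt{15}}{6}

f matches the chain-rule pattern g'(h)*h' with inner function h(u) = 3 u^{2} + \frac{5}{3}; substituting w = h(u) collapses the integral.
F(u) = - \frac{5 \sqrt{3} \sqrt{9 u^{2} + 5}}{6} is an antiderivative of f.
Check: d/du[- \frac{5 \sqrt{3} \sqrt{9 u^{2} + 5}}{6}] = - \frac{15 \sqrt{3} u}{2 \sqrt{9 u^{2} + 5}} = f(u).
F(1/2) = - \frac{5 \sqrt{87}}{12}; F(0) = - \frac{5 \sqrt{15}}{6}.
Integral = F(1/2) - F(0) = - \frac{5 \sqrt{87}}{12} + \frac{5 \sqrt{15}}{6}.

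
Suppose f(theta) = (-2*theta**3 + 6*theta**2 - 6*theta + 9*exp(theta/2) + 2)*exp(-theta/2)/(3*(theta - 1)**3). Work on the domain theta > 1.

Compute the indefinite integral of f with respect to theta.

Any candidate F(theta) must reproduce f(theta) exactly when differentiated.
Check: d/dtheta[(8*(theta - 1)**2 - 9*exp(theta/2))*exp(-theta/2)/(6*(theta - 1)**2)] = (-2*theta**3 + 6*theta**2 - 6*theta + 9*exp(theta/2) + 2)/(3*theta**3*exp(theta/2) - 9*theta**2*exp(theta/2) + 9*theta*exp(theta/2) - 3*exp(theta/2)), which equals f(theta).

F(theta) = (8*(theta - 1)**2 - 9*exp(theta/2))*exp(-theta/2)/(6*(theta - 1)**2) + C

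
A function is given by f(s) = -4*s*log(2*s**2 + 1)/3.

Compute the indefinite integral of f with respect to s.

For F(s) to be correct the identity F'(s) - f(s) = 0 must hold.
Check: d/ds[-2*s**2*log(2*s**2 + 1)/3 + 2*s**2/3 - log(2*s**2 + 1)/3] = -4*s*log(2*s**2 + 1)/3 = f(s).

F(s) = -2*s**2*log(2*s**2 + 1)/3 + 2*s**2/3 - log(2*s**2 + 1)/3 + C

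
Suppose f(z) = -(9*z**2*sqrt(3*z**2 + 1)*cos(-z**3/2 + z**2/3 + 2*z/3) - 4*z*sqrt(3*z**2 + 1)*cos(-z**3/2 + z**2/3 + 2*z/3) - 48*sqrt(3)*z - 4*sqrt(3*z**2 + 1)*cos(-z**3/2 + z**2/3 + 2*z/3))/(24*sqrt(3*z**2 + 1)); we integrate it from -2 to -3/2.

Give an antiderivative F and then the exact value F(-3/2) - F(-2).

A candidate is checked by its d/dz: the result must match f(z).
F(z) = sqrt(4*z**2 + 4/3) + sin(-z**3/2 + z**2/3 + 2*z/3)/4 is an antiderivative of f.
Check: d/dz[sqrt(4*z**2 + 4/3) + sin(-z**3/2 + z**2/3 + 2*z/3)/4] = (-9*z**2*sqrt(3*z**2 + 1)*cos(-z**3/2 + z**2/3 + 2*z/3) + 4*z*sqrt(3*z**2 + 1)*cos(-z**3/2 + z**2/3 + 2*z/3) + 48*sqrt(3)*z + 4*sqrt(3*z**2 + 1)*cos(-z**3/2 + z**2/3 + 2*z/3))/(24*sqrt(3*z**2 + 1)), which equals f(z).
F(-3/2) = sin(23/16)/4 + sqrt(93)/3; F(-2) = sin(4)/4 + 2*sqrt(39)/3.
Integral = F(-3/2) - F(-2) = -2*sqrt(39)/3 - sin(4)/4 + sin(23/16)/4 + sqrt(93)/3.

Antiderivative: F(z) = sqrt(4*z**2 + 4/3) + sin(-z**3/2 + z**2/3 + 2*z/3)/4; value = -2*sqrt(39)/3 - sin(4)/4 + sin(23/16)/4 + sqrt(93)/3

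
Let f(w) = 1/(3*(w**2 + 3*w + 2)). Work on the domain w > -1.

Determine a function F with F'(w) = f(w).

The denominator factors as 3*(w + 1)*(w + 2); partial fractions split f into directly integrable pieces: -1/(3*(w + 2)) + 1/(3*(w + 1)).
Check: d/dw[(log(w + 1) - log(w + 2))/3] = 1/(3*w**2 + 9*w + 6), which equals f(w).

An antiderivative is F(w) = (log(w + 1) - log(w + 2))/3.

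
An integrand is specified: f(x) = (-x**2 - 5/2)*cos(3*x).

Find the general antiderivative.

A first test for any F(x): its x-derivative must equal f(x) identically.
Check: d/dx[(-18*x**2*sin(3*x) - 12*x*cos(3*x) - 41*sin(3*x))/54] = -x**2*cos(3*x) - 5*cos(3*x)/2, which equals f(x).

F(x) = (-18*x**2*sin(3*x) - 12*x*cos(3*x) - 41*sin(3*x))/54 + C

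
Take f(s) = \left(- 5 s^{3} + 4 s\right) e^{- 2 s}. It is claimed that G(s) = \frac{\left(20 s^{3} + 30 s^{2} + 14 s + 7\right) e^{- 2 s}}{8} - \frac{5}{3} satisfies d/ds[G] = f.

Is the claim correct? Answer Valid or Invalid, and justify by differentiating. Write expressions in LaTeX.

d/ds[G] = \left(- 5 s^{3} + 4 s\right) e^{- 2 s}
This equals f(s) exactly, so the claim holds.

Valid: G'(s) = f(s).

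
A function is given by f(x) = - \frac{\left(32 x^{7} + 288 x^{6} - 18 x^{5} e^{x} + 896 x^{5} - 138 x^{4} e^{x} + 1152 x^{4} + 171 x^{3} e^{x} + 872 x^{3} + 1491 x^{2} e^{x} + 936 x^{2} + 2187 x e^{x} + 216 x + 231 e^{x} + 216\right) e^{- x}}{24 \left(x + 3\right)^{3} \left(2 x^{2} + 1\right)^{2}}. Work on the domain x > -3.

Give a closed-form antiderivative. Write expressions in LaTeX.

Any candidate F(x) must reproduce f(x) exactly when differentiated.
Check: d/dx[\frac{\left(16 x^{4} - 9 x^{3} e^{x} + 96 x^{3} - 48 x^{2} e^{x} + 152 x^{2} + 27 x e^{x} + 48 x + 156 e^{x} + 72\right) e^{- x}}{24 \left(x + 3\right)^{2} \left(2 x^{2} + 1\right)}] = \frac{- 32 x^{7} - 288 x^{6} + 18 x^{5} e^{x} - 896 x^{5} + 138 x^{4} e^{x} - 1152 x^{4} - 171 x^{3} e^{x} - 872 x^{3} - 1491 x^{2} e^{x} - 936 x^{2} - 2187 x e^{x} - 216 x - 231 e^{x} - 216}{96 x^{7} e^{x} + 864 x^{6} e^{x} + 2688 x^{5} e^{x} + 3456 x^{4} e^{x} + 2616 x^{3} e^{x} + 2808 x^{2} e^{x} + 648 x e^{x} + 648 e^{x}}, which equals f(x).

An antiderivative is F(x) = \frac{\left(16 x^{4} - 9 x^{3} e^{x} + 96 x^{3} - 48 x^{2} e^{x} + 152 x^{2} + 27 x e^{x} + 48 x + 156 e^{x} + 72\right) e^{- x}}{24 \left(x + 3\right)^{2} \left(2 x^{2} + 1\right)}.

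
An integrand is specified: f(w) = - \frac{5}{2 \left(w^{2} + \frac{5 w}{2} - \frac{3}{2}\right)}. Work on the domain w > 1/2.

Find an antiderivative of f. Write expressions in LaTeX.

An antiderivative is F(w) = - \frac{5 \log{\left(w - \frac{1}{2} \right)}}{7} + \frac{5 \log{\left(w + 3 \right)}}{7}.

Factor the denominator (\left(w + 3\right) \left(2 w - 1\right)) and decompose: f = - \frac{10}{7 \left(2 w - 1\right)} + \frac{5}{7 \left(w + 3\right)}; each piece integrates to a log, atan, or power term.
Check: d/dw[- \frac{5 \log{\left(w - \frac{1}{2} \right)}}{7} + \frac{5 \log{\left(w + 3 \right)}}{7}] = - \frac{5}{2 w^{2} + 5 w - 3}, which equals f(w).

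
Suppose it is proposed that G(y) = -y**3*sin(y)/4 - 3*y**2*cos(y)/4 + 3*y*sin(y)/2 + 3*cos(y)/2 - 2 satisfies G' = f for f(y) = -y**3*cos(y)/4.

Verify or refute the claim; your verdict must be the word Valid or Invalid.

d/dy[G] = -y**3*cos(y)/4
This equals f(y) exactly, so the claim holds.

Valid. The derivative of G reproduces f.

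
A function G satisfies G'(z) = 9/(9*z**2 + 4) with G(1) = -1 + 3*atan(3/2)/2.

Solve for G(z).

For G(z) to be correct, d/dz[G] must agree with the stated G'(z) identically.
A general antiderivative is 3*atan(3*z/2)/2 + C.
The condition gives C = -1 + 3*atan(3/2)/2 - (3*atan(3/2)/2) = -1.
So G(z) = 3*atan(3*z/2)/2 - 1.
Check: d/dz[3*atan(3*z/2)/2 - 1] = 9/(9*z**2 + 4) = G'(z).

G(z) = 3*atan(3*z/2)/2 - 1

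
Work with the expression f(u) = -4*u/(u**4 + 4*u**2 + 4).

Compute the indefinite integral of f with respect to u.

F(u) = 1/(u**2/2 + 1) + C

f matches the chain-rule pattern g'(h)*h' with inner function h(u) = u**2/2 + 1; substituting w = h(u) collapses the integral.
Check: d/du[1/(u**2/2 + 1)] = -4*u/(u**4 + 4*u**2 + 4) = f(u).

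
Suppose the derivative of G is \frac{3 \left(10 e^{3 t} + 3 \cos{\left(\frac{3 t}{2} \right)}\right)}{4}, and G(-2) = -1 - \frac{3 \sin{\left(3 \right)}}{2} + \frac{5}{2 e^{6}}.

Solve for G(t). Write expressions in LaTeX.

G(t) = \frac{5 e^{3 t} + 3 \sin{\left(\frac{3 t}{2} \right)} - 2}{2}

Since d/dt undoes antidifferentiation here, G(t) must give back the stated G'(t).
A general antiderivative is \frac{5 e^{3 t}}{2} + \frac{3 \sin{\left(\frac{3 t}{2} \right)}}{2} + C.
The condition gives C = -1 - \frac{3 \sin{\left(3 \right)}}{2} + \frac{5}{2 e^{6}} - (- \frac{3 \sin{\left(3 \right)}}{2} + \frac{5}{2 e^{6}}) = -1.
So G(t) = \frac{5 e^{3 t} + 3 \sin{\left(\frac{3 t}{2} \right)} - 2}{2}.
Check: d/dt[\frac{5 e^{3 t} + 3 \sin{\left(\frac{3 t}{2} \right)} - 2}{2}] = \frac{15 e^{3 t}}{2} + \frac{9 \cos{\left(\frac{3 t}{2} \right)}}{4}, which equals G'(t).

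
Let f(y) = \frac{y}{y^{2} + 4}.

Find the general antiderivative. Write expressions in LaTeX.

F(y) = \frac{\log{\left(y^{2} + 4 \right)}}{2} + C

f matches the chain-rule pattern g'(h)*h' with inner function h(y) = y^{2} + 4; substituting u = h(y) collapses the integral.
Check: d/dy[\frac{\log{\left(y^{2} + 4 \right)}}{2}] = \frac{y}{y^{2} + 4} = f(y).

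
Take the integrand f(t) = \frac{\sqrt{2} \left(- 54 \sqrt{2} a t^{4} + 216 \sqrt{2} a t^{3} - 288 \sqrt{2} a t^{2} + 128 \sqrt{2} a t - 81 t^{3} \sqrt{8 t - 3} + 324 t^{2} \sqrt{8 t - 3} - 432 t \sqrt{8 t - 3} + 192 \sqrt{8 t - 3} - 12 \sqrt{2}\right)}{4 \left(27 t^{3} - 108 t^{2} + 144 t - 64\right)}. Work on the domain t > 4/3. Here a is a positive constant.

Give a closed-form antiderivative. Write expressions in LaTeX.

An antiderivative is F(t) = - \frac{a t^{2}}{2} - \frac{\left(4 t - \frac{3}{2}\right)^{\frac{3}{2}}}{4} + \frac{1}{\left(3 t - 4\right)^{2}}.

Recover f(t) by differentiating a candidate F(t); any mismatch rules it out.
Check: d/dt[- \frac{a t^{2}}{2} - \frac{\left(4 t - \frac{3}{2}\right)^{\frac{3}{2}}}{4} + \frac{1}{\left(3 t - 4\right)^{2}}] = \frac{- 54 \sqrt{2} a t^{4} + 216 \sqrt{2} a t^{3} - 288 \sqrt{2} a t^{2} + 128 \sqrt{2} a t - 81 t^{3} \sqrt{8 t - 3} + 324 t^{2} \sqrt{8 t - 3} - 432 t \sqrt{8 t - 3} + 192 \sqrt{8 t - 3} - 12 \sqrt{2}}{54 \sqrt{2} t^{3} - 216 \sqrt{2} t^{2} + 288 \sqrt{2} t - 128 \sqrt{2}}, which equals f(t).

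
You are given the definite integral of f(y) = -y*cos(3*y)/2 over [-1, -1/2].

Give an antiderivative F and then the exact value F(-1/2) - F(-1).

Differentiate the proposed F(y) back; it has to land on f(y) exactly.
F(y) = -y*sin(3*y)/6 - cos(3*y)/18 is an antiderivative of f.
Check: d/dy[-y*sin(3*y)/6 - cos(3*y)/18] = -y*cos(3*y)/2 = f(y).
F(-1/2) = -sin(3/2)/12 - cos(3/2)/18; F(-1) = -sin(3)/6 - cos(3)/18.
Integral = F(-1/2) - F(-1) = -sin(3/2)/12 + cos(3)/18 - cos(3/2)/18 + sin(3)/6.

Antiderivative: F(y) = -y*sin(3*y)/6 - cos(3*y)/18; value = -sin(3/2)/12 + cos(3)/18 - cos(3/2)/18 + sin(3)/6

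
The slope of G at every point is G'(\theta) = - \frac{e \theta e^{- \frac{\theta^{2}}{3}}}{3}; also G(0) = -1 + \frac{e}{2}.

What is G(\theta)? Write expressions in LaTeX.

G(\theta) = \frac{e^{1 - \frac{\theta^{2}}{3}} - 2}{2}

G'(\theta) matches the chain-rule pattern g'(h)*h' with inner function h(\theta) = 1 - \frac{\theta^{2}}{3}; substituting u = h(\theta) collapses the integral.
A general antiderivative is \frac{e^{1 - \frac{\theta^{2}}{3}}}{2} + C.
The condition gives C = -1 + \frac{e}{2} - (\frac{e}{2}) = -1.
So G(\theta) = \frac{e^{1 - \frac{\theta^{2}}{3}} - 2}{2}.
Check: d/d\theta[\frac{e^{1 - \frac{\theta^{2}}{3}} - 2}{2}] = - \frac{e \theta e^{- \frac{\theta^{2}}{3}}}{3} = G'(\theta).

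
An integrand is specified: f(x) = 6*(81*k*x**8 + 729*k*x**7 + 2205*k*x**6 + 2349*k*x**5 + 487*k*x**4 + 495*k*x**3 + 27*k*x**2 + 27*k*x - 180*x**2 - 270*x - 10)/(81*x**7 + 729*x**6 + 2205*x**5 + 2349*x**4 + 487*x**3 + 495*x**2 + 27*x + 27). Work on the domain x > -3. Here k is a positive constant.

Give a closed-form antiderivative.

Any candidate F(x) must reproduce f(x) exactly when differentiated.
Check: d/dx[3*(k*x**2*(x + 3)**2*(9*x**2 + 1) + 10)/((x + 3)**2*(9*x**2 + 1))] = (486*k*x**8 + 4374*k*x**7 + 13230*k*x**6 + 14094*k*x**5 + 2922*k*x**4 + 2970*k*x**3 + 162*k*x**2 + 162*k*x - 1080*x**2 - 1620*x - 60)/(81*x**7 + 729*x**6 + 2205*x**5 + 2349*x**4 + 487*x**3 + 495*x**2 + 27*x + 27), which equals f(x).

An antiderivative is F(x) = 3*(k*x**2*(x + 3)**2*(9*x**2 + 1) + 10)/((x + 3)**2*(9*x**2 + 1)).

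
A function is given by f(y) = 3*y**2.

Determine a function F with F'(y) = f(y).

A candidate is checked by its d/dy: the result must match f(y).
Check: d/dy[(2*y**3 - 1)/2] = 3*y**2 = f(y).

An antiderivative is F(y) = (2*y**3 - 1)/2.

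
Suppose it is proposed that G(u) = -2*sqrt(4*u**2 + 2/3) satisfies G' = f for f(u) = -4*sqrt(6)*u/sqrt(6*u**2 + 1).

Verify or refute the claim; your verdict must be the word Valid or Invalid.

Valid - differentiating G returns exactly f.

d/du[G] = -4*sqrt(6)*u/sqrt(6*u**2 + 1)
This equals f(u) exactly, so the claim holds.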